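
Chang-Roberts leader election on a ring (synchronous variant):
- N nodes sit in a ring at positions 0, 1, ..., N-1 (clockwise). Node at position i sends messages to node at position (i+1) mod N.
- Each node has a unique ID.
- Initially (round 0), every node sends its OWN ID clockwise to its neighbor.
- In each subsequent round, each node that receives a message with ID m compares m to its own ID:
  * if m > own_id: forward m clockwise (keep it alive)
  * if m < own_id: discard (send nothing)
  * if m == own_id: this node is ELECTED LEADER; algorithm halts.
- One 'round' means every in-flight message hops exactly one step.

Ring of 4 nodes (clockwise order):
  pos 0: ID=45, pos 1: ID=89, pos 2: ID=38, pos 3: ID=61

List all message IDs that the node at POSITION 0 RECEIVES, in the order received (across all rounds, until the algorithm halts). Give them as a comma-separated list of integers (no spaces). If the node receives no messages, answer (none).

Answer: 61,89

Derivation:
Round 1: pos1(id89) recv 45: drop; pos2(id38) recv 89: fwd; pos3(id61) recv 38: drop; pos0(id45) recv 61: fwd
Round 2: pos3(id61) recv 89: fwd; pos1(id89) recv 61: drop
Round 3: pos0(id45) recv 89: fwd
Round 4: pos1(id89) recv 89: ELECTED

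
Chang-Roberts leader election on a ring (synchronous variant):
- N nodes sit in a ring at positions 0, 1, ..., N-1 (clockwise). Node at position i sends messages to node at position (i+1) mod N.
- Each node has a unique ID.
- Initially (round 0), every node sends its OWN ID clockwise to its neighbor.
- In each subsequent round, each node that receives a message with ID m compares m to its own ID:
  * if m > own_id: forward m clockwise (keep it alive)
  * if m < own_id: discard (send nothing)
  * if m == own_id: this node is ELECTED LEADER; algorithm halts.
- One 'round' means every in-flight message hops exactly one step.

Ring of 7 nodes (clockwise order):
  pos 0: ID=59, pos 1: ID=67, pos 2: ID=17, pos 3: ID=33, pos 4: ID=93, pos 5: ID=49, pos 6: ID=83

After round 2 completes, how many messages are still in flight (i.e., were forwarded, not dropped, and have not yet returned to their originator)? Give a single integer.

Answer: 3

Derivation:
Round 1: pos1(id67) recv 59: drop; pos2(id17) recv 67: fwd; pos3(id33) recv 17: drop; pos4(id93) recv 33: drop; pos5(id49) recv 93: fwd; pos6(id83) recv 49: drop; pos0(id59) recv 83: fwd
Round 2: pos3(id33) recv 67: fwd; pos6(id83) recv 93: fwd; pos1(id67) recv 83: fwd
After round 2: 3 messages still in flight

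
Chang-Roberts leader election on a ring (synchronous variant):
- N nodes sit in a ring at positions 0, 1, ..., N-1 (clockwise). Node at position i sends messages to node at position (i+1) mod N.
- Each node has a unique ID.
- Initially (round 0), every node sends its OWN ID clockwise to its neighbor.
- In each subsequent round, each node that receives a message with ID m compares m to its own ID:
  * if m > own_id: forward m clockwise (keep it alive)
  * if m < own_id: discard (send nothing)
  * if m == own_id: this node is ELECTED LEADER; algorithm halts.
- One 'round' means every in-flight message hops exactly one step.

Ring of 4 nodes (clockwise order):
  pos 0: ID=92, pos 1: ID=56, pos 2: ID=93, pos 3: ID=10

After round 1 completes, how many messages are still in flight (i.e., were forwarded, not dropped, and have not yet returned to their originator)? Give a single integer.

Round 1: pos1(id56) recv 92: fwd; pos2(id93) recv 56: drop; pos3(id10) recv 93: fwd; pos0(id92) recv 10: drop
After round 1: 2 messages still in flight

Answer: 2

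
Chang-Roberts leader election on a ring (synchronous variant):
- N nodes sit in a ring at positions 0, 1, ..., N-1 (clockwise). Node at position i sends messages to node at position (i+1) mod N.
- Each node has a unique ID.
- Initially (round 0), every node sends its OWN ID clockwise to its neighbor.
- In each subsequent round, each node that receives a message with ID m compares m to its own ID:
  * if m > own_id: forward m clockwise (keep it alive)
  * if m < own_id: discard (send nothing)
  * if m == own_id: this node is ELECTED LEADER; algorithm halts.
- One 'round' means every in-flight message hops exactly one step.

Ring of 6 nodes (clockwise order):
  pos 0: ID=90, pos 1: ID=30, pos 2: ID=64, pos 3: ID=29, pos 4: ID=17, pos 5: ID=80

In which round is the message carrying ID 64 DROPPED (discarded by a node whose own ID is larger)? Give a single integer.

Answer: 3

Derivation:
Round 1: pos1(id30) recv 90: fwd; pos2(id64) recv 30: drop; pos3(id29) recv 64: fwd; pos4(id17) recv 29: fwd; pos5(id80) recv 17: drop; pos0(id90) recv 80: drop
Round 2: pos2(id64) recv 90: fwd; pos4(id17) recv 64: fwd; pos5(id80) recv 29: drop
Round 3: pos3(id29) recv 90: fwd; pos5(id80) recv 64: drop
Round 4: pos4(id17) recv 90: fwd
Round 5: pos5(id80) recv 90: fwd
Round 6: pos0(id90) recv 90: ELECTED
Message ID 64 originates at pos 2; dropped at pos 5 in round 3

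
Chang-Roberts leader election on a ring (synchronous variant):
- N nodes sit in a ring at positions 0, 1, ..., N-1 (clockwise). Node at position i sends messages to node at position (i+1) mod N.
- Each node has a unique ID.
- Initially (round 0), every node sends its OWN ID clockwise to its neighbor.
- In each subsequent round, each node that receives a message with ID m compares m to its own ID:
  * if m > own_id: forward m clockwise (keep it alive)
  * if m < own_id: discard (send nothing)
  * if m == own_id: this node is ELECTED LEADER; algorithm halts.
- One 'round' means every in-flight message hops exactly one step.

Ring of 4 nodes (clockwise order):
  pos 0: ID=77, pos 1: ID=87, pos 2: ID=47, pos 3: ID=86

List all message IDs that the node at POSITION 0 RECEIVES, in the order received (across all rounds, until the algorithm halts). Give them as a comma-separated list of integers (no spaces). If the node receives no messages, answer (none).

Round 1: pos1(id87) recv 77: drop; pos2(id47) recv 87: fwd; pos3(id86) recv 47: drop; pos0(id77) recv 86: fwd
Round 2: pos3(id86) recv 87: fwd; pos1(id87) recv 86: drop
Round 3: pos0(id77) recv 87: fwd
Round 4: pos1(id87) recv 87: ELECTED

Answer: 86,87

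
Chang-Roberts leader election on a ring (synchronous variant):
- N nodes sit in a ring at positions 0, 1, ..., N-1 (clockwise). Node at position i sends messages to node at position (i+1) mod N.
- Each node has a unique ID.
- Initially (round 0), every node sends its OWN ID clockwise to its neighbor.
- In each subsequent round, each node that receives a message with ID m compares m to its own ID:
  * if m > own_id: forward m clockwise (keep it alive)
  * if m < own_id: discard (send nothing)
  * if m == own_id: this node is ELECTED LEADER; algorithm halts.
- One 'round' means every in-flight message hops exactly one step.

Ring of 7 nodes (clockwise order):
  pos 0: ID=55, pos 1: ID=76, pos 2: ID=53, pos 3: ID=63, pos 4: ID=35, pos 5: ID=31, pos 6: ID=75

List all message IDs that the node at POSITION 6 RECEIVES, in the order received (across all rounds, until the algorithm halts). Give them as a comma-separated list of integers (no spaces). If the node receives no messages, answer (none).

Round 1: pos1(id76) recv 55: drop; pos2(id53) recv 76: fwd; pos3(id63) recv 53: drop; pos4(id35) recv 63: fwd; pos5(id31) recv 35: fwd; pos6(id75) recv 31: drop; pos0(id55) recv 75: fwd
Round 2: pos3(id63) recv 76: fwd; pos5(id31) recv 63: fwd; pos6(id75) recv 35: drop; pos1(id76) recv 75: drop
Round 3: pos4(id35) recv 76: fwd; pos6(id75) recv 63: drop
Round 4: pos5(id31) recv 76: fwd
Round 5: pos6(id75) recv 76: fwd
Round 6: pos0(id55) recv 76: fwd
Round 7: pos1(id76) recv 76: ELECTED

Answer: 31,35,63,76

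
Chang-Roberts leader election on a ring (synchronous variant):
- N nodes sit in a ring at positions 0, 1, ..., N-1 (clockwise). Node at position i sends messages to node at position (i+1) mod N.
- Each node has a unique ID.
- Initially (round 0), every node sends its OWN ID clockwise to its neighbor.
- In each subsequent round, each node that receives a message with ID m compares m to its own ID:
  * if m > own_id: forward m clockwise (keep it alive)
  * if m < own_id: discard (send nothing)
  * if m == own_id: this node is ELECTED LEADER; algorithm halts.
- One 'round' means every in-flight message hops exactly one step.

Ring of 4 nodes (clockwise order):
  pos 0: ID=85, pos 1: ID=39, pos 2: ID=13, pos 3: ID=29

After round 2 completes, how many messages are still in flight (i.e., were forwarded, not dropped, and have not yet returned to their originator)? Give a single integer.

Round 1: pos1(id39) recv 85: fwd; pos2(id13) recv 39: fwd; pos3(id29) recv 13: drop; pos0(id85) recv 29: drop
Round 2: pos2(id13) recv 85: fwd; pos3(id29) recv 39: fwd
After round 2: 2 messages still in flight

Answer: 2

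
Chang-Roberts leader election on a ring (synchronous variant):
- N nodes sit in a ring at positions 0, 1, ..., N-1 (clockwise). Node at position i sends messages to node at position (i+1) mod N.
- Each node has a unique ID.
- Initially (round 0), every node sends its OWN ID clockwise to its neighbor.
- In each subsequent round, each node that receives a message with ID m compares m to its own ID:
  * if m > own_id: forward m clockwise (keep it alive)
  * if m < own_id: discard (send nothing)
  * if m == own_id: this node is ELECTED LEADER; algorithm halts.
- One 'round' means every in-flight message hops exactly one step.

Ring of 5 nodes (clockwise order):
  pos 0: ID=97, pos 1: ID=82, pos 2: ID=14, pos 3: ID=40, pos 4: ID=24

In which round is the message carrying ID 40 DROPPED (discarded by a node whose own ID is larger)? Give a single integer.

Answer: 2

Derivation:
Round 1: pos1(id82) recv 97: fwd; pos2(id14) recv 82: fwd; pos3(id40) recv 14: drop; pos4(id24) recv 40: fwd; pos0(id97) recv 24: drop
Round 2: pos2(id14) recv 97: fwd; pos3(id40) recv 82: fwd; pos0(id97) recv 40: drop
Round 3: pos3(id40) recv 97: fwd; pos4(id24) recv 82: fwd
Round 4: pos4(id24) recv 97: fwd; pos0(id97) recv 82: drop
Round 5: pos0(id97) recv 97: ELECTED
Message ID 40 originates at pos 3; dropped at pos 0 in round 2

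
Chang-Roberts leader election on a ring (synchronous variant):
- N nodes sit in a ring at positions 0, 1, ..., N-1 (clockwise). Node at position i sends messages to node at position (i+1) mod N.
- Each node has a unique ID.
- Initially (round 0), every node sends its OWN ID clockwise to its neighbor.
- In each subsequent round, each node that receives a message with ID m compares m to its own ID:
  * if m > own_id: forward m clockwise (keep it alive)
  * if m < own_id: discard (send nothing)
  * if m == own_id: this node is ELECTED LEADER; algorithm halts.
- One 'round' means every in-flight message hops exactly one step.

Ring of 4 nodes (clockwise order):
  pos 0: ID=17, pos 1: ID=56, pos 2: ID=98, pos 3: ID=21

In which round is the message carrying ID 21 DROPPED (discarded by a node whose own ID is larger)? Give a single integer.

Round 1: pos1(id56) recv 17: drop; pos2(id98) recv 56: drop; pos3(id21) recv 98: fwd; pos0(id17) recv 21: fwd
Round 2: pos0(id17) recv 98: fwd; pos1(id56) recv 21: drop
Round 3: pos1(id56) recv 98: fwd
Round 4: pos2(id98) recv 98: ELECTED
Message ID 21 originates at pos 3; dropped at pos 1 in round 2

Answer: 2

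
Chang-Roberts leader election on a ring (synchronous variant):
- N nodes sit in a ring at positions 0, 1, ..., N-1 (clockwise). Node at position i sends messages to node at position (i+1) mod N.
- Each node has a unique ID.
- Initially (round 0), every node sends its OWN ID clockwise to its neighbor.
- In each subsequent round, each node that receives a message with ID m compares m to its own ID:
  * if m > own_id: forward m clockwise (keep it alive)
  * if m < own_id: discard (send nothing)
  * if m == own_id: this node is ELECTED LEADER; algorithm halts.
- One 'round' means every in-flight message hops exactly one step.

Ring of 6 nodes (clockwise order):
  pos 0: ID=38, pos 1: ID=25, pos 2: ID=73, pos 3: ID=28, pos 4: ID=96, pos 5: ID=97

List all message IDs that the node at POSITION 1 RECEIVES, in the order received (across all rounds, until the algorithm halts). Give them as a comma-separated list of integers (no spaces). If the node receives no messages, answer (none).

Round 1: pos1(id25) recv 38: fwd; pos2(id73) recv 25: drop; pos3(id28) recv 73: fwd; pos4(id96) recv 28: drop; pos5(id97) recv 96: drop; pos0(id38) recv 97: fwd
Round 2: pos2(id73) recv 38: drop; pos4(id96) recv 73: drop; pos1(id25) recv 97: fwd
Round 3: pos2(id73) recv 97: fwd
Round 4: pos3(id28) recv 97: fwd
Round 5: pos4(id96) recv 97: fwd
Round 6: pos5(id97) recv 97: ELECTED

Answer: 38,97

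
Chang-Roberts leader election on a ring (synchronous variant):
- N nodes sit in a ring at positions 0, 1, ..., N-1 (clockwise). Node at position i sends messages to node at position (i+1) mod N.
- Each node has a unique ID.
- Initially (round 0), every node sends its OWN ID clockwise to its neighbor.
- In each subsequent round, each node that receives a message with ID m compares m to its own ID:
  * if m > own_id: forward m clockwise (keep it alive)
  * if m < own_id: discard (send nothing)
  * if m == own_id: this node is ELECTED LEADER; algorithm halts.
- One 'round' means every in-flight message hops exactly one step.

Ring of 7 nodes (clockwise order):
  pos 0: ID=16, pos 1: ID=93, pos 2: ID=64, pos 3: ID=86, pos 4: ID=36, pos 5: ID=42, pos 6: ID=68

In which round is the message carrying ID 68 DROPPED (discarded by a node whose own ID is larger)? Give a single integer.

Answer: 2

Derivation:
Round 1: pos1(id93) recv 16: drop; pos2(id64) recv 93: fwd; pos3(id86) recv 64: drop; pos4(id36) recv 86: fwd; pos5(id42) recv 36: drop; pos6(id68) recv 42: drop; pos0(id16) recv 68: fwd
Round 2: pos3(id86) recv 93: fwd; pos5(id42) recv 86: fwd; pos1(id93) recv 68: drop
Round 3: pos4(id36) recv 93: fwd; pos6(id68) recv 86: fwd
Round 4: pos5(id42) recv 93: fwd; pos0(id16) recv 86: fwd
Round 5: pos6(id68) recv 93: fwd; pos1(id93) recv 86: drop
Round 6: pos0(id16) recv 93: fwd
Round 7: pos1(id93) recv 93: ELECTED
Message ID 68 originates at pos 6; dropped at pos 1 in round 2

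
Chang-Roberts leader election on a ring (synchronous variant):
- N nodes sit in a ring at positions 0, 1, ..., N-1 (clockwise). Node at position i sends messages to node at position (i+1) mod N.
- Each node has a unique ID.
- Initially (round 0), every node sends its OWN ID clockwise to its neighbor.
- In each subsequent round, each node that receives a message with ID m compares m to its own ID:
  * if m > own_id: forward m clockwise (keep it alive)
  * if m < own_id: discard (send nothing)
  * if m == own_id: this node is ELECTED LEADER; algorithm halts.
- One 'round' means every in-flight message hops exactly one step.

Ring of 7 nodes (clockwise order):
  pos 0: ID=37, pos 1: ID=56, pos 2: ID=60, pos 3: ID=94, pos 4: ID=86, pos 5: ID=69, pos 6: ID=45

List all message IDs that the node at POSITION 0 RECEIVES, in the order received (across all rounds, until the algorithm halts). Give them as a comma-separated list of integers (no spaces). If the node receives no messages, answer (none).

Answer: 45,69,86,94

Derivation:
Round 1: pos1(id56) recv 37: drop; pos2(id60) recv 56: drop; pos3(id94) recv 60: drop; pos4(id86) recv 94: fwd; pos5(id69) recv 86: fwd; pos6(id45) recv 69: fwd; pos0(id37) recv 45: fwd
Round 2: pos5(id69) recv 94: fwd; pos6(id45) recv 86: fwd; pos0(id37) recv 69: fwd; pos1(id56) recv 45: drop
Round 3: pos6(id45) recv 94: fwd; pos0(id37) recv 86: fwd; pos1(id56) recv 69: fwd
Round 4: pos0(id37) recv 94: fwd; pos1(id56) recv 86: fwd; pos2(id60) recv 69: fwd
Round 5: pos1(id56) recv 94: fwd; pos2(id60) recv 86: fwd; pos3(id94) recv 69: drop
Round 6: pos2(id60) recv 94: fwd; pos3(id94) recv 86: drop
Round 7: pos3(id94) recv 94: ELECTED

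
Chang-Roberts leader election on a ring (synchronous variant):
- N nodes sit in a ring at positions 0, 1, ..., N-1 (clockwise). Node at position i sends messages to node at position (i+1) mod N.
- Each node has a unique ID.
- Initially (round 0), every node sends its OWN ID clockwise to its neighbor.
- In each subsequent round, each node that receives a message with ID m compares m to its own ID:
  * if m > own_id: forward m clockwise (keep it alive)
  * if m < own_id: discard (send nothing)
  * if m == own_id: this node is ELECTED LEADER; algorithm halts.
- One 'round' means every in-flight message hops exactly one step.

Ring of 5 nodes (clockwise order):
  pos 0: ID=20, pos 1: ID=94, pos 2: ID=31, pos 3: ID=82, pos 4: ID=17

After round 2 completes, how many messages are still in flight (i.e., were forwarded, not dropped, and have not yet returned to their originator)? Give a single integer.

Round 1: pos1(id94) recv 20: drop; pos2(id31) recv 94: fwd; pos3(id82) recv 31: drop; pos4(id17) recv 82: fwd; pos0(id20) recv 17: drop
Round 2: pos3(id82) recv 94: fwd; pos0(id20) recv 82: fwd
After round 2: 2 messages still in flight

Answer: 2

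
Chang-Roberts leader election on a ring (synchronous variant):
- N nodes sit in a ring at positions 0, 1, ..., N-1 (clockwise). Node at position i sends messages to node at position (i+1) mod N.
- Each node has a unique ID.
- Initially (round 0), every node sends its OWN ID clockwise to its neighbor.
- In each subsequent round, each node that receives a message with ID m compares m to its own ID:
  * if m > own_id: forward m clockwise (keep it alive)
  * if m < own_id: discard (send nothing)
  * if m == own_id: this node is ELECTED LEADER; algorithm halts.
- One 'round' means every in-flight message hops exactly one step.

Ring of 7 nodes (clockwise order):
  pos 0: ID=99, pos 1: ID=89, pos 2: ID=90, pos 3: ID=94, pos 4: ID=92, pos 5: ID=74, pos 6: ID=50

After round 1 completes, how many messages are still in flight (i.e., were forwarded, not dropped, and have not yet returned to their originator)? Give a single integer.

Answer: 4

Derivation:
Round 1: pos1(id89) recv 99: fwd; pos2(id90) recv 89: drop; pos3(id94) recv 90: drop; pos4(id92) recv 94: fwd; pos5(id74) recv 92: fwd; pos6(id50) recv 74: fwd; pos0(id99) recv 50: drop
After round 1: 4 messages still in flight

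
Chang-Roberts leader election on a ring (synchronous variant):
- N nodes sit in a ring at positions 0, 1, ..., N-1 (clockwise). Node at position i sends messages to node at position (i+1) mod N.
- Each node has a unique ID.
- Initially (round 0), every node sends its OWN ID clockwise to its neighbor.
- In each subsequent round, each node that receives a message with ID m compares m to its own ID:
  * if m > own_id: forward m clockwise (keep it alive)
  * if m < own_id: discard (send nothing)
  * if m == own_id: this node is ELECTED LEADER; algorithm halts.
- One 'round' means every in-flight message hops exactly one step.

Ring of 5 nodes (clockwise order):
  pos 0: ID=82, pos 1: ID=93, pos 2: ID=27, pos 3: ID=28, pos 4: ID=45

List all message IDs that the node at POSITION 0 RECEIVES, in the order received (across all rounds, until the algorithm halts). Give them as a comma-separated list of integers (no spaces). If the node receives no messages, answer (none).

Answer: 45,93

Derivation:
Round 1: pos1(id93) recv 82: drop; pos2(id27) recv 93: fwd; pos3(id28) recv 27: drop; pos4(id45) recv 28: drop; pos0(id82) recv 45: drop
Round 2: pos3(id28) recv 93: fwd
Round 3: pos4(id45) recv 93: fwd
Round 4: pos0(id82) recv 93: fwd
Round 5: pos1(id93) recv 93: ELECTED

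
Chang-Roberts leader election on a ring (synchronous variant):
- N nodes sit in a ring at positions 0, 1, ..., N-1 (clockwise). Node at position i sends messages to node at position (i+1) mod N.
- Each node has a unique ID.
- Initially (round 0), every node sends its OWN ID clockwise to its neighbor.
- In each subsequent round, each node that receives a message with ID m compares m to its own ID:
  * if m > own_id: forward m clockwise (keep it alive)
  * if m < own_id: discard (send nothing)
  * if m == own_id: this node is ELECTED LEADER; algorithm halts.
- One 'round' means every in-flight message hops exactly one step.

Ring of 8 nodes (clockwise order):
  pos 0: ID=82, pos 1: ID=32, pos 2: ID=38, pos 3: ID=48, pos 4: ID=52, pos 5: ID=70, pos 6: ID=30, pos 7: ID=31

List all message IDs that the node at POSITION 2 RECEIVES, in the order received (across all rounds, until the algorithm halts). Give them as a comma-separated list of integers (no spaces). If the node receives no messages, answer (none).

Answer: 32,82

Derivation:
Round 1: pos1(id32) recv 82: fwd; pos2(id38) recv 32: drop; pos3(id48) recv 38: drop; pos4(id52) recv 48: drop; pos5(id70) recv 52: drop; pos6(id30) recv 70: fwd; pos7(id31) recv 30: drop; pos0(id82) recv 31: drop
Round 2: pos2(id38) recv 82: fwd; pos7(id31) recv 70: fwd
Round 3: pos3(id48) recv 82: fwd; pos0(id82) recv 70: drop
Round 4: pos4(id52) recv 82: fwd
Round 5: pos5(id70) recv 82: fwd
Round 6: pos6(id30) recv 82: fwd
Round 7: pos7(id31) recv 82: fwd
Round 8: pos0(id82) recv 82: ELECTED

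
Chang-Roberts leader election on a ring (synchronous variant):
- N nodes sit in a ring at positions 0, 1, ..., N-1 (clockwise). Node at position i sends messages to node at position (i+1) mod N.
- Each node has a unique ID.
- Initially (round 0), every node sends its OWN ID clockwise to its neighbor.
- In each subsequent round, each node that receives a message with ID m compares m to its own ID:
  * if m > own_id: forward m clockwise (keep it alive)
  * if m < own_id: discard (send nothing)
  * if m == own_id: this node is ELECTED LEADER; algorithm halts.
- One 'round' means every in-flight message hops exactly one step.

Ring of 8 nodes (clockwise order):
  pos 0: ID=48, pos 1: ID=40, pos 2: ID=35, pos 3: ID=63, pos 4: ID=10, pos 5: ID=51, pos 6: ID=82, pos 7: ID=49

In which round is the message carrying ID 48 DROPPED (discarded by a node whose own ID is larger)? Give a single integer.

Answer: 3

Derivation:
Round 1: pos1(id40) recv 48: fwd; pos2(id35) recv 40: fwd; pos3(id63) recv 35: drop; pos4(id10) recv 63: fwd; pos5(id51) recv 10: drop; pos6(id82) recv 51: drop; pos7(id49) recv 82: fwd; pos0(id48) recv 49: fwd
Round 2: pos2(id35) recv 48: fwd; pos3(id63) recv 40: drop; pos5(id51) recv 63: fwd; pos0(id48) recv 82: fwd; pos1(id40) recv 49: fwd
Round 3: pos3(id63) recv 48: drop; pos6(id82) recv 63: drop; pos1(id40) recv 82: fwd; pos2(id35) recv 49: fwd
Round 4: pos2(id35) recv 82: fwd; pos3(id63) recv 49: drop
Round 5: pos3(id63) recv 82: fwd
Round 6: pos4(id10) recv 82: fwd
Round 7: pos5(id51) recv 82: fwd
Round 8: pos6(id82) recv 82: ELECTED
Message ID 48 originates at pos 0; dropped at pos 3 in round 3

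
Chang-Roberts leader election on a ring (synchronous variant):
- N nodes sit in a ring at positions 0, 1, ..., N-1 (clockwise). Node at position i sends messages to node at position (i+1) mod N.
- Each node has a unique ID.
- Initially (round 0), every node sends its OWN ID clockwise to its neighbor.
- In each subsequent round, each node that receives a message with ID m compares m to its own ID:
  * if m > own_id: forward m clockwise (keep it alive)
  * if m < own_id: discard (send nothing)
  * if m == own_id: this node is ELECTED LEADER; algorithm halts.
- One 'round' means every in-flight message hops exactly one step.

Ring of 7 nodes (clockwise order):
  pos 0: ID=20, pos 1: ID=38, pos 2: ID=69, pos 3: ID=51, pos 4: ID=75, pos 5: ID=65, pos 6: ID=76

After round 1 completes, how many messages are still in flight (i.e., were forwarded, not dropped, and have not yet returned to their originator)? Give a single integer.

Round 1: pos1(id38) recv 20: drop; pos2(id69) recv 38: drop; pos3(id51) recv 69: fwd; pos4(id75) recv 51: drop; pos5(id65) recv 75: fwd; pos6(id76) recv 65: drop; pos0(id20) recv 76: fwd
After round 1: 3 messages still in flight

Answer: 3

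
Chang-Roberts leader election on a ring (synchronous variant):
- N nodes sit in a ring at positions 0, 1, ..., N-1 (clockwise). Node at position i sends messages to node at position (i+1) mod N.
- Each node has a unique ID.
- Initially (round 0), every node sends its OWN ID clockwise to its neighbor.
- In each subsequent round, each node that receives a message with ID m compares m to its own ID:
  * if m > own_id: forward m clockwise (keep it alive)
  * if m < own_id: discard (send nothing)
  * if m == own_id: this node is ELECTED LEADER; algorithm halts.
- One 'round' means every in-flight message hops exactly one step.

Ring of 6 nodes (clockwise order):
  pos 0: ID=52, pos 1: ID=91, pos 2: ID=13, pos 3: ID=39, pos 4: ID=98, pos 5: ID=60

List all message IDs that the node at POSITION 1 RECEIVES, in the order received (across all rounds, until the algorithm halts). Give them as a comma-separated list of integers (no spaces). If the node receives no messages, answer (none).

Round 1: pos1(id91) recv 52: drop; pos2(id13) recv 91: fwd; pos3(id39) recv 13: drop; pos4(id98) recv 39: drop; pos5(id60) recv 98: fwd; pos0(id52) recv 60: fwd
Round 2: pos3(id39) recv 91: fwd; pos0(id52) recv 98: fwd; pos1(id91) recv 60: drop
Round 3: pos4(id98) recv 91: drop; pos1(id91) recv 98: fwd
Round 4: pos2(id13) recv 98: fwd
Round 5: pos3(id39) recv 98: fwd
Round 6: pos4(id98) recv 98: ELECTED

Answer: 52,60,98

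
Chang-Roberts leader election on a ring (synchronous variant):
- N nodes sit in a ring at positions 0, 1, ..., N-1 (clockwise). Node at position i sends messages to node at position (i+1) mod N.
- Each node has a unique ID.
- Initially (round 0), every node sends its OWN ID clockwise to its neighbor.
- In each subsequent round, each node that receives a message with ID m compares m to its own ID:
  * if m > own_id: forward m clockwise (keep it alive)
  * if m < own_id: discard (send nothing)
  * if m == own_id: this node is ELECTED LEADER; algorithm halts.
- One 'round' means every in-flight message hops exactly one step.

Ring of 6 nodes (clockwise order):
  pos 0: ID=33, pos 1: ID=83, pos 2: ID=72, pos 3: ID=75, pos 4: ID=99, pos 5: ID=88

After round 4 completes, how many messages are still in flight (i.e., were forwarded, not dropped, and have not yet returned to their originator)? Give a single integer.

Round 1: pos1(id83) recv 33: drop; pos2(id72) recv 83: fwd; pos3(id75) recv 72: drop; pos4(id99) recv 75: drop; pos5(id88) recv 99: fwd; pos0(id33) recv 88: fwd
Round 2: pos3(id75) recv 83: fwd; pos0(id33) recv 99: fwd; pos1(id83) recv 88: fwd
Round 3: pos4(id99) recv 83: drop; pos1(id83) recv 99: fwd; pos2(id72) recv 88: fwd
Round 4: pos2(id72) recv 99: fwd; pos3(id75) recv 88: fwd
After round 4: 2 messages still in flight

Answer: 2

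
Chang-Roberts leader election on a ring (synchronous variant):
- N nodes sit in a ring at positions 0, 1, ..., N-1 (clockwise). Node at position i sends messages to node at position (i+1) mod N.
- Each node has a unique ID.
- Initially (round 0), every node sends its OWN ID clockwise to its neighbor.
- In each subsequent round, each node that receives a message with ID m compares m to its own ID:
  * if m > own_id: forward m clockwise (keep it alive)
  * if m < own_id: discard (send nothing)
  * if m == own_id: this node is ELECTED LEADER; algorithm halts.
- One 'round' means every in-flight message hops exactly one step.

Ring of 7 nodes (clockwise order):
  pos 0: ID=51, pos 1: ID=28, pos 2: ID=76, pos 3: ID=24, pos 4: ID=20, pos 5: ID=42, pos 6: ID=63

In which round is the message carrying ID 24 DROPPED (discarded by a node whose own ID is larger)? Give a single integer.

Answer: 2

Derivation:
Round 1: pos1(id28) recv 51: fwd; pos2(id76) recv 28: drop; pos3(id24) recv 76: fwd; pos4(id20) recv 24: fwd; pos5(id42) recv 20: drop; pos6(id63) recv 42: drop; pos0(id51) recv 63: fwd
Round 2: pos2(id76) recv 51: drop; pos4(id20) recv 76: fwd; pos5(id42) recv 24: drop; pos1(id28) recv 63: fwd
Round 3: pos5(id42) recv 76: fwd; pos2(id76) recv 63: drop
Round 4: pos6(id63) recv 76: fwd
Round 5: pos0(id51) recv 76: fwd
Round 6: pos1(id28) recv 76: fwd
Round 7: pos2(id76) recv 76: ELECTED
Message ID 24 originates at pos 3; dropped at pos 5 in round 2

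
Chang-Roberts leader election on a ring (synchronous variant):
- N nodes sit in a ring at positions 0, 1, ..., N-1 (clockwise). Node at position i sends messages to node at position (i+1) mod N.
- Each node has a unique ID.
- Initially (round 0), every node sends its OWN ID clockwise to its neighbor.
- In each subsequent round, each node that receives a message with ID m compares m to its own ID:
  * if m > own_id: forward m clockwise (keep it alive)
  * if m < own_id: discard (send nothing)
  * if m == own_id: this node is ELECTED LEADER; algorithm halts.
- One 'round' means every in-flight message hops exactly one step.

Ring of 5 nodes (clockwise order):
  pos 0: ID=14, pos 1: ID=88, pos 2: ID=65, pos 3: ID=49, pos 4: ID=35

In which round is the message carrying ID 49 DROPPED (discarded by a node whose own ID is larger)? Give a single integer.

Answer: 3

Derivation:
Round 1: pos1(id88) recv 14: drop; pos2(id65) recv 88: fwd; pos3(id49) recv 65: fwd; pos4(id35) recv 49: fwd; pos0(id14) recv 35: fwd
Round 2: pos3(id49) recv 88: fwd; pos4(id35) recv 65: fwd; pos0(id14) recv 49: fwd; pos1(id88) recv 35: drop
Round 3: pos4(id35) recv 88: fwd; pos0(id14) recv 65: fwd; pos1(id88) recv 49: drop
Round 4: pos0(id14) recv 88: fwd; pos1(id88) recv 65: drop
Round 5: pos1(id88) recv 88: ELECTED
Message ID 49 originates at pos 3; dropped at pos 1 in round 3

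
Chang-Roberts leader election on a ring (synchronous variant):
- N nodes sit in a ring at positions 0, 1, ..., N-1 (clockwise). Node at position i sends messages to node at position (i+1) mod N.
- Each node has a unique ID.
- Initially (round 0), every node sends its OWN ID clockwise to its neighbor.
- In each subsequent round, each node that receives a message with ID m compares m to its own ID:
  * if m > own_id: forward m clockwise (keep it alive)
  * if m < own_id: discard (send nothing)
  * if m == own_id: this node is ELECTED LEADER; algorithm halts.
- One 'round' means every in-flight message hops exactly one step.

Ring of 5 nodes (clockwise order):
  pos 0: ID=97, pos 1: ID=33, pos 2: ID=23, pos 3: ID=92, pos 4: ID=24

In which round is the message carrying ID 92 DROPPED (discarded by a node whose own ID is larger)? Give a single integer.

Answer: 2

Derivation:
Round 1: pos1(id33) recv 97: fwd; pos2(id23) recv 33: fwd; pos3(id92) recv 23: drop; pos4(id24) recv 92: fwd; pos0(id97) recv 24: drop
Round 2: pos2(id23) recv 97: fwd; pos3(id92) recv 33: drop; pos0(id97) recv 92: drop
Round 3: pos3(id92) recv 97: fwd
Round 4: pos4(id24) recv 97: fwd
Round 5: pos0(id97) recv 97: ELECTED
Message ID 92 originates at pos 3; dropped at pos 0 in round 2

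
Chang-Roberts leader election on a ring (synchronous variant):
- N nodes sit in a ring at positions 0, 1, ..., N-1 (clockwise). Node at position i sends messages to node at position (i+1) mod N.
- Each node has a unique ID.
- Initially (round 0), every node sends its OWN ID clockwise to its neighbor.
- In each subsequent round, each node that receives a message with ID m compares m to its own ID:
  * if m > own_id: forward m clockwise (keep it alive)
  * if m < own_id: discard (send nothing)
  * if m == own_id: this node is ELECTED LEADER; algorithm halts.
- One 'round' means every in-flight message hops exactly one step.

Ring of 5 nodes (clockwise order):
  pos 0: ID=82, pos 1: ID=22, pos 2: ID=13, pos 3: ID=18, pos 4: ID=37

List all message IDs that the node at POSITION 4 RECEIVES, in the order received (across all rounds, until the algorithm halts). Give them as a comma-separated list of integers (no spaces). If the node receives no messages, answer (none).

Round 1: pos1(id22) recv 82: fwd; pos2(id13) recv 22: fwd; pos3(id18) recv 13: drop; pos4(id37) recv 18: drop; pos0(id82) recv 37: drop
Round 2: pos2(id13) recv 82: fwd; pos3(id18) recv 22: fwd
Round 3: pos3(id18) recv 82: fwd; pos4(id37) recv 22: drop
Round 4: pos4(id37) recv 82: fwd
Round 5: pos0(id82) recv 82: ELECTED

Answer: 18,22,82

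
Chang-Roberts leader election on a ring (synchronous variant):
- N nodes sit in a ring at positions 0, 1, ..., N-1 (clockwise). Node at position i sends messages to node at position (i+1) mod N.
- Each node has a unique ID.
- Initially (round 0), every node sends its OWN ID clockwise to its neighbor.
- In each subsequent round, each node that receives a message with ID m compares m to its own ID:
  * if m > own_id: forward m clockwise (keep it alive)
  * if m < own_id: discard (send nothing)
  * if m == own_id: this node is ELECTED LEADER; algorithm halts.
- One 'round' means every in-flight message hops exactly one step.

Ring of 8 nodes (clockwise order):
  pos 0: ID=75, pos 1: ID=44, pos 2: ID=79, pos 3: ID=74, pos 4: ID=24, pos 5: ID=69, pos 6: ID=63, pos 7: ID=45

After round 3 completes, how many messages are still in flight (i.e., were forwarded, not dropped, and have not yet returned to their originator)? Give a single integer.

Round 1: pos1(id44) recv 75: fwd; pos2(id79) recv 44: drop; pos3(id74) recv 79: fwd; pos4(id24) recv 74: fwd; pos5(id69) recv 24: drop; pos6(id63) recv 69: fwd; pos7(id45) recv 63: fwd; pos0(id75) recv 45: drop
Round 2: pos2(id79) recv 75: drop; pos4(id24) recv 79: fwd; pos5(id69) recv 74: fwd; pos7(id45) recv 69: fwd; pos0(id75) recv 63: drop
Round 3: pos5(id69) recv 79: fwd; pos6(id63) recv 74: fwd; pos0(id75) recv 69: drop
After round 3: 2 messages still in flight

Answer: 2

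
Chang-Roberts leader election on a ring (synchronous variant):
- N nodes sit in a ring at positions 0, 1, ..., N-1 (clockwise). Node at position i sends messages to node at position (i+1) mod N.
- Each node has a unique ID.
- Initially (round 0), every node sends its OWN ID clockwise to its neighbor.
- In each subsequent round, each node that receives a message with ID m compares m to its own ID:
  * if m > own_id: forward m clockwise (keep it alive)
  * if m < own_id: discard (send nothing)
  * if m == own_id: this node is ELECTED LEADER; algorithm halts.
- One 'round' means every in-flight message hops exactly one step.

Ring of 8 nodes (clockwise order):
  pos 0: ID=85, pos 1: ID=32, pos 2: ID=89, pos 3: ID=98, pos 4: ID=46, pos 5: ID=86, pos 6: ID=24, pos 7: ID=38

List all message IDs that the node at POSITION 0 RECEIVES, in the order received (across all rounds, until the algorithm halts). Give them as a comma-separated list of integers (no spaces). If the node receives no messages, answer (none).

Answer: 38,86,98

Derivation:
Round 1: pos1(id32) recv 85: fwd; pos2(id89) recv 32: drop; pos3(id98) recv 89: drop; pos4(id46) recv 98: fwd; pos5(id86) recv 46: drop; pos6(id24) recv 86: fwd; pos7(id38) recv 24: drop; pos0(id85) recv 38: drop
Round 2: pos2(id89) recv 85: drop; pos5(id86) recv 98: fwd; pos7(id38) recv 86: fwd
Round 3: pos6(id24) recv 98: fwd; pos0(id85) recv 86: fwd
Round 4: pos7(id38) recv 98: fwd; pos1(id32) recv 86: fwd
Round 5: pos0(id85) recv 98: fwd; pos2(id89) recv 86: drop
Round 6: pos1(id32) recv 98: fwd
Round 7: pos2(id89) recv 98: fwd
Round 8: pos3(id98) recv 98: ELECTED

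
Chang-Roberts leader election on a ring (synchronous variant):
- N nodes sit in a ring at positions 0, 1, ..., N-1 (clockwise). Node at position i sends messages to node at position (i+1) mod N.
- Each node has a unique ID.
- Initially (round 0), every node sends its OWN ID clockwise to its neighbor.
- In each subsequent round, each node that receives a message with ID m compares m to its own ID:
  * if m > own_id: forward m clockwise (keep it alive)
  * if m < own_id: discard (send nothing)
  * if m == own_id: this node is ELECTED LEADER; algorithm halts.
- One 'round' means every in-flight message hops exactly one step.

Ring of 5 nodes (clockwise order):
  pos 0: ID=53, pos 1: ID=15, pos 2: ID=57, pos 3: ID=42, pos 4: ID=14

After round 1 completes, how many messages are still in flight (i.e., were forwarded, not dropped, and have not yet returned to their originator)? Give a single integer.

Round 1: pos1(id15) recv 53: fwd; pos2(id57) recv 15: drop; pos3(id42) recv 57: fwd; pos4(id14) recv 42: fwd; pos0(id53) recv 14: drop
After round 1: 3 messages still in flight

Answer: 3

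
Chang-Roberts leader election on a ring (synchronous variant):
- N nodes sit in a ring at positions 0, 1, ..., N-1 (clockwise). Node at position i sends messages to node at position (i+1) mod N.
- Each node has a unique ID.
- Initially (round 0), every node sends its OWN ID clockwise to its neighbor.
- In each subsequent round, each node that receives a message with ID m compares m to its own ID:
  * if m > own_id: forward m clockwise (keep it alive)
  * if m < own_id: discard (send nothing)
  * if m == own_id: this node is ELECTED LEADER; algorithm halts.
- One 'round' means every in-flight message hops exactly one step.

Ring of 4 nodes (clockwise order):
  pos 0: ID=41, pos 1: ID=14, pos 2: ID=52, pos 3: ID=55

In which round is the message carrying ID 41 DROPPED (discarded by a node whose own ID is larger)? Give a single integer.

Round 1: pos1(id14) recv 41: fwd; pos2(id52) recv 14: drop; pos3(id55) recv 52: drop; pos0(id41) recv 55: fwd
Round 2: pos2(id52) recv 41: drop; pos1(id14) recv 55: fwd
Round 3: pos2(id52) recv 55: fwd
Round 4: pos3(id55) recv 55: ELECTED
Message ID 41 originates at pos 0; dropped at pos 2 in round 2

Answer: 2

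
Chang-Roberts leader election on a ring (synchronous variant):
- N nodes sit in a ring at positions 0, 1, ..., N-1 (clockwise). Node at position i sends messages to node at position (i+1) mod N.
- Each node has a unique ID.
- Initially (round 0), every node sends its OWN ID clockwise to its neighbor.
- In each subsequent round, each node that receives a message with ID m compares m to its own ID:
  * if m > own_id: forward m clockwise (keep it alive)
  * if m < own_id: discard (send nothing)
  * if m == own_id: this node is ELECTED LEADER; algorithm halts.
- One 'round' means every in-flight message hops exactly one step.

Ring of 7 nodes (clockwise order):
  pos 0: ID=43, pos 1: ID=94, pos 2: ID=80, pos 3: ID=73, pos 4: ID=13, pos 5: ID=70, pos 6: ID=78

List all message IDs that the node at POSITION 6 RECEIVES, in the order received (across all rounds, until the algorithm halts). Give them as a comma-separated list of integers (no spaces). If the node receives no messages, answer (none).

Answer: 70,73,80,94

Derivation:
Round 1: pos1(id94) recv 43: drop; pos2(id80) recv 94: fwd; pos3(id73) recv 80: fwd; pos4(id13) recv 73: fwd; pos5(id70) recv 13: drop; pos6(id78) recv 70: drop; pos0(id43) recv 78: fwd
Round 2: pos3(id73) recv 94: fwd; pos4(id13) recv 80: fwd; pos5(id70) recv 73: fwd; pos1(id94) recv 78: drop
Round 3: pos4(id13) recv 94: fwd; pos5(id70) recv 80: fwd; pos6(id78) recv 73: drop
Round 4: pos5(id70) recv 94: fwd; pos6(id78) recv 80: fwd
Round 5: pos6(id78) recv 94: fwd; pos0(id43) recv 80: fwd
Round 6: pos0(id43) recv 94: fwd; pos1(id94) recv 80: drop
Round 7: pos1(id94) recv 94: ELECTED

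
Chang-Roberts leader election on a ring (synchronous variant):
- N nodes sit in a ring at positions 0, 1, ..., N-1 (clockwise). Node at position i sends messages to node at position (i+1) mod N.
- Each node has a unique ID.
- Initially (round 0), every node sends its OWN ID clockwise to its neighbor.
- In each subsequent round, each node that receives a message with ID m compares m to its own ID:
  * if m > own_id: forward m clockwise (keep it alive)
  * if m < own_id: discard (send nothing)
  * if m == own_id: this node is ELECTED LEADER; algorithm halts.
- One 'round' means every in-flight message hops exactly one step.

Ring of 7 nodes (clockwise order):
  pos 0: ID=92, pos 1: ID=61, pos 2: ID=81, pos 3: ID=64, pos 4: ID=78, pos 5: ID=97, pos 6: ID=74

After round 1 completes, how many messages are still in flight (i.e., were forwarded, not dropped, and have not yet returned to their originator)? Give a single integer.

Round 1: pos1(id61) recv 92: fwd; pos2(id81) recv 61: drop; pos3(id64) recv 81: fwd; pos4(id78) recv 64: drop; pos5(id97) recv 78: drop; pos6(id74) recv 97: fwd; pos0(id92) recv 74: drop
After round 1: 3 messages still in flight

Answer: 3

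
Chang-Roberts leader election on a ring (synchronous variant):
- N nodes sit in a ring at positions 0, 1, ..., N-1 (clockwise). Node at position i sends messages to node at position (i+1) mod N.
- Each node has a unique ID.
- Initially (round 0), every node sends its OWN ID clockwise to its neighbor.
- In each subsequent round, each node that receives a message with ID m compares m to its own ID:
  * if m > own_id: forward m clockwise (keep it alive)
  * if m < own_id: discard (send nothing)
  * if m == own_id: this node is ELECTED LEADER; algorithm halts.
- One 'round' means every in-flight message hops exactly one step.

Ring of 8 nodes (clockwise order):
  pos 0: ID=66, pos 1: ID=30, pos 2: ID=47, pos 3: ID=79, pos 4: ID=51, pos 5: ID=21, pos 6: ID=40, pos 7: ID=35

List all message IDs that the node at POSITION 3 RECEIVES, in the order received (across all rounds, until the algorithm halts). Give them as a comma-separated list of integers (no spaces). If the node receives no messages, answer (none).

Round 1: pos1(id30) recv 66: fwd; pos2(id47) recv 30: drop; pos3(id79) recv 47: drop; pos4(id51) recv 79: fwd; pos5(id21) recv 51: fwd; pos6(id40) recv 21: drop; pos7(id35) recv 40: fwd; pos0(id66) recv 35: drop
Round 2: pos2(id47) recv 66: fwd; pos5(id21) recv 79: fwd; pos6(id40) recv 51: fwd; pos0(id66) recv 40: drop
Round 3: pos3(id79) recv 66: drop; pos6(id40) recv 79: fwd; pos7(id35) recv 51: fwd
Round 4: pos7(id35) recv 79: fwd; pos0(id66) recv 51: drop
Round 5: pos0(id66) recv 79: fwd
Round 6: pos1(id30) recv 79: fwd
Round 7: pos2(id47) recv 79: fwd
Round 8: pos3(id79) recv 79: ELECTED

Answer: 47,66,79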